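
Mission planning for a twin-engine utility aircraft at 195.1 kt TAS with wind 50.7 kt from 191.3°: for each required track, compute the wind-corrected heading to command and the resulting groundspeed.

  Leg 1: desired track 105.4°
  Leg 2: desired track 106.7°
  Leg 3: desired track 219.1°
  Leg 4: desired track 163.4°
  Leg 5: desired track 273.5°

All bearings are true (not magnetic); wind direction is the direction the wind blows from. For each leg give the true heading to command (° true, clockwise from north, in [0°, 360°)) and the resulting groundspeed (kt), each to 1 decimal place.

Leg 1: desired track 105.4°; wind correction +15.0° → command heading 120.4°, groundspeed 184.8 kt
Leg 2: desired track 106.7°; wind correction +15.0° → command heading 121.7°, groundspeed 183.7 kt
Leg 3: desired track 219.1°; wind correction -7.0° → command heading 212.1°, groundspeed 148.8 kt
Leg 4: desired track 163.4°; wind correction +7.0° → command heading 170.4°, groundspeed 148.8 kt
Leg 5: desired track 273.5°; wind correction -14.9° → command heading 258.6°, groundspeed 181.6 kt

Leg 1: heading=120.4°, groundspeed=184.8 kt
Leg 2: heading=121.7°, groundspeed=183.7 kt
Leg 3: heading=212.1°, groundspeed=148.8 kt
Leg 4: heading=170.4°, groundspeed=148.8 kt
Leg 5: heading=258.6°, groundspeed=181.6 kt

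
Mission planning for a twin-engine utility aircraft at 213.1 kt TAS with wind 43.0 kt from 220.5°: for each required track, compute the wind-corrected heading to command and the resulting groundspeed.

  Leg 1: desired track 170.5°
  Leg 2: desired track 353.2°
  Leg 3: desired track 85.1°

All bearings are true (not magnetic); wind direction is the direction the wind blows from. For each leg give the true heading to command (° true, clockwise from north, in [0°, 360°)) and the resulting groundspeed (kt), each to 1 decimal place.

Leg 1: desired track 170.5°; wind correction +8.9° → command heading 179.4°, groundspeed 182.9 kt
Leg 2: desired track 353.2°; wind correction -8.5° → command heading 344.7°, groundspeed 239.9 kt
Leg 3: desired track 85.1°; wind correction +8.1° → command heading 93.2°, groundspeed 241.6 kt

Leg 1: heading=179.4°, groundspeed=182.9 kt
Leg 2: heading=344.7°, groundspeed=239.9 kt
Leg 3: heading=93.2°, groundspeed=241.6 kt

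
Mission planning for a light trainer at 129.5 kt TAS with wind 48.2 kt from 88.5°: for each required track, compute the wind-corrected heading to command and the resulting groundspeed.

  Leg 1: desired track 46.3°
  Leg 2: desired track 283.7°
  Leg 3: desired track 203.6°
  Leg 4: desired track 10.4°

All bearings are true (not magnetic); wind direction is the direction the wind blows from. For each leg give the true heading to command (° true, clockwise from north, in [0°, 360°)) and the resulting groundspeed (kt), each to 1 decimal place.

Leg 1: heading=60.8°, groundspeed=89.7 kt
Leg 2: heading=289.3°, groundspeed=175.4 kt
Leg 3: heading=183.9°, groundspeed=142.4 kt
Leg 4: heading=31.8°, groundspeed=110.7 kt

Leg 1: desired track 46.3°; wind correction +14.5° → command heading 60.8°, groundspeed 89.7 kt
Leg 2: desired track 283.7°; wind correction +5.6° → command heading 289.3°, groundspeed 175.4 kt
Leg 3: desired track 203.6°; wind correction -19.7° → command heading 183.9°, groundspeed 142.4 kt
Leg 4: desired track 10.4°; wind correction +21.4° → command heading 31.8°, groundspeed 110.7 kt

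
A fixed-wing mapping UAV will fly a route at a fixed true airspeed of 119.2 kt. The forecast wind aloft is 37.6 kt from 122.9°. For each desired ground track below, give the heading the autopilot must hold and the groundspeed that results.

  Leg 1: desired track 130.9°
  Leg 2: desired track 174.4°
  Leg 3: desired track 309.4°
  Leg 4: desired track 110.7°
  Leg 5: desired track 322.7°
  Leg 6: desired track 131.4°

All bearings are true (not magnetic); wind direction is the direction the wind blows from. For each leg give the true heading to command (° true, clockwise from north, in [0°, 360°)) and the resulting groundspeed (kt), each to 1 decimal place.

Leg 1: heading=128.4°, groundspeed=81.9 kt
Leg 2: heading=160.1°, groundspeed=92.1 kt
Leg 3: heading=311.4°, groundspeed=156.5 kt
Leg 4: heading=114.5°, groundspeed=82.2 kt
Leg 5: heading=328.8°, groundspeed=153.9 kt
Leg 6: heading=128.7°, groundspeed=81.9 kt

Leg 1: desired track 130.9°; wind correction -2.5° → command heading 128.4°, groundspeed 81.9 kt
Leg 2: desired track 174.4°; wind correction -14.3° → command heading 160.1°, groundspeed 92.1 kt
Leg 3: desired track 309.4°; wind correction +2.0° → command heading 311.4°, groundspeed 156.5 kt
Leg 4: desired track 110.7°; wind correction +3.8° → command heading 114.5°, groundspeed 82.2 kt
Leg 5: desired track 322.7°; wind correction +6.1° → command heading 328.8°, groundspeed 153.9 kt
Leg 6: desired track 131.4°; wind correction -2.7° → command heading 128.7°, groundspeed 81.9 kt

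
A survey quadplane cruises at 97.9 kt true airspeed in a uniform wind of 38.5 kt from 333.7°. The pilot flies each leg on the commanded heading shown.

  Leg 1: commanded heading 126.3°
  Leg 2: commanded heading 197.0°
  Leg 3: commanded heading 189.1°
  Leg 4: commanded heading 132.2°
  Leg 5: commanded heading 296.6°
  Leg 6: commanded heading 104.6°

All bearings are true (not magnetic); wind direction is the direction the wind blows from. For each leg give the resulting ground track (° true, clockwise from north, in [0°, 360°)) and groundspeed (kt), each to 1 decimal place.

Leg 1: heading 126.3°; drift +7.6° → track 133.9°, groundspeed 133.3 kt
Leg 2: heading 197.0°; drift -11.8° → track 185.2°, groundspeed 128.7 kt
Leg 3: heading 189.1°; drift -9.8° → track 179.3°, groundspeed 131.2 kt
Leg 4: heading 132.2°; drift +6.0° → track 138.2°, groundspeed 134.5 kt
Leg 5: heading 296.6°; drift -19.1° → track 277.5°, groundspeed 71.1 kt
Leg 6: heading 104.6°; drift +13.3° → track 117.9°, groundspeed 126.5 kt

Leg 1: track=133.9°, groundspeed=133.3 kt
Leg 2: track=185.2°, groundspeed=128.7 kt
Leg 3: track=179.3°, groundspeed=131.2 kt
Leg 4: track=138.2°, groundspeed=134.5 kt
Leg 5: track=277.5°, groundspeed=71.1 kt
Leg 6: track=117.9°, groundspeed=126.5 kt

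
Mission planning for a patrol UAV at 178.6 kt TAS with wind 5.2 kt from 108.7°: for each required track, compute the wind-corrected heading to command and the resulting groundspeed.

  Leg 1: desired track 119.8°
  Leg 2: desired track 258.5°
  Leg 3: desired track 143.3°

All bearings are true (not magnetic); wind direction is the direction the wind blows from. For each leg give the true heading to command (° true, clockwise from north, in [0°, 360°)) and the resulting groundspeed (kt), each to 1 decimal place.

Leg 1: heading=119.5°, groundspeed=173.5 kt
Leg 2: heading=257.7°, groundspeed=183.1 kt
Leg 3: heading=142.4°, groundspeed=174.3 kt

Leg 1: desired track 119.8°; wind correction -0.3° → command heading 119.5°, groundspeed 173.5 kt
Leg 2: desired track 258.5°; wind correction -0.8° → command heading 257.7°, groundspeed 183.1 kt
Leg 3: desired track 143.3°; wind correction -0.9° → command heading 142.4°, groundspeed 174.3 kt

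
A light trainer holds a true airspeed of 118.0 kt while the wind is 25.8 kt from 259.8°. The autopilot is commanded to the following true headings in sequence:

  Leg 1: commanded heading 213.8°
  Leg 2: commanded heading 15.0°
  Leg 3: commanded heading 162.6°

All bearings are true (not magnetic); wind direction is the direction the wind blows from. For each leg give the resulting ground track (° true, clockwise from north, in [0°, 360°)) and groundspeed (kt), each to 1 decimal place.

Leg 1: track=203.3°, groundspeed=101.8 kt
Leg 2: track=25.3°, groundspeed=131.1 kt
Leg 3: track=150.7°, groundspeed=123.9 kt

Leg 1: heading 213.8°; drift -10.5° → track 203.3°, groundspeed 101.8 kt
Leg 2: heading 15.0°; drift +10.3° → track 25.3°, groundspeed 131.1 kt
Leg 3: heading 162.6°; drift -11.9° → track 150.7°, groundspeed 123.9 kt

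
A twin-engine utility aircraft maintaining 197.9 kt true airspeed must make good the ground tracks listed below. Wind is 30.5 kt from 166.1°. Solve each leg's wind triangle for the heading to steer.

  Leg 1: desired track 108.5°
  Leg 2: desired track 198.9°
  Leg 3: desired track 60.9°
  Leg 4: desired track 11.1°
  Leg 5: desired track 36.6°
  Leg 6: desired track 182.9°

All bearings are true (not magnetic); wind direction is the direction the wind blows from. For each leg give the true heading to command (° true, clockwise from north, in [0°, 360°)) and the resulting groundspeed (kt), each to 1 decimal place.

Leg 1: heading=116.0°, groundspeed=179.9 kt
Leg 2: heading=194.1°, groundspeed=171.6 kt
Leg 3: heading=69.5°, groundspeed=203.7 kt
Leg 4: heading=14.8°, groundspeed=225.1 kt
Leg 5: heading=43.4°, groundspeed=215.9 kt
Leg 6: heading=180.3°, groundspeed=168.5 kt

Leg 1: desired track 108.5°; wind correction +7.5° → command heading 116.0°, groundspeed 179.9 kt
Leg 2: desired track 198.9°; wind correction -4.8° → command heading 194.1°, groundspeed 171.6 kt
Leg 3: desired track 60.9°; wind correction +8.6° → command heading 69.5°, groundspeed 203.7 kt
Leg 4: desired track 11.1°; wind correction +3.7° → command heading 14.8°, groundspeed 225.1 kt
Leg 5: desired track 36.6°; wind correction +6.8° → command heading 43.4°, groundspeed 215.9 kt
Leg 6: desired track 182.9°; wind correction -2.6° → command heading 180.3°, groundspeed 168.5 kt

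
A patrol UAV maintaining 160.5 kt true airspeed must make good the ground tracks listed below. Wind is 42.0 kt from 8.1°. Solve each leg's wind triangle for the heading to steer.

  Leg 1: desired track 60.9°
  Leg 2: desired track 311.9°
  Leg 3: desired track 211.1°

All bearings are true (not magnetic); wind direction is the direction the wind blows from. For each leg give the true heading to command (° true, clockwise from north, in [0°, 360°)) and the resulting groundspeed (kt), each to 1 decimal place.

Leg 1: desired track 60.9°; wind correction -12.0° → command heading 48.9°, groundspeed 131.6 kt
Leg 2: desired track 311.9°; wind correction +12.6° → command heading 324.5°, groundspeed 133.3 kt
Leg 3: desired track 211.1°; wind correction +5.9° → command heading 217.0°, groundspeed 198.3 kt

Leg 1: heading=48.9°, groundspeed=131.6 kt
Leg 2: heading=324.5°, groundspeed=133.3 kt
Leg 3: heading=217.0°, groundspeed=198.3 kt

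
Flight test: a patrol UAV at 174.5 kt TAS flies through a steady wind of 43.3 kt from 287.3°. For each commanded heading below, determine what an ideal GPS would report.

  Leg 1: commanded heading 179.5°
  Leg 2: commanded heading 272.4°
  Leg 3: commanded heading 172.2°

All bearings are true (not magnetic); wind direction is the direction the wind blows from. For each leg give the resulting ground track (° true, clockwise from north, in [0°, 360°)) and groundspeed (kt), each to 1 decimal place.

Leg 1: track=167.1°, groundspeed=192.2 kt
Leg 2: track=267.6°, groundspeed=133.1 kt
Leg 3: track=160.7°, groundspeed=196.8 kt

Leg 1: heading 179.5°; drift -12.4° → track 167.1°, groundspeed 192.2 kt
Leg 2: heading 272.4°; drift -4.8° → track 267.6°, groundspeed 133.1 kt
Leg 3: heading 172.2°; drift -11.5° → track 160.7°, groundspeed 196.8 kt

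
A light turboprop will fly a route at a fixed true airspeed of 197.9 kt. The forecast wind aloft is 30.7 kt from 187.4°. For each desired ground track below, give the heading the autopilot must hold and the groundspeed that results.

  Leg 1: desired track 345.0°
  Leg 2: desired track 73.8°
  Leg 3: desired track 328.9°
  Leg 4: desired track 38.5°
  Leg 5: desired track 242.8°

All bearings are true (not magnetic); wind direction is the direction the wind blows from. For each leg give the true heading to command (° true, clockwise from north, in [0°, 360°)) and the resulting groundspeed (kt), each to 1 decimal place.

Leg 1: heading=341.6°, groundspeed=225.9 kt
Leg 2: heading=82.0°, groundspeed=208.2 kt
Leg 3: heading=323.4°, groundspeed=221.0 kt
Leg 4: heading=43.1°, groundspeed=223.6 kt
Leg 5: heading=235.5°, groundspeed=178.8 kt

Leg 1: desired track 345.0°; wind correction -3.4° → command heading 341.6°, groundspeed 225.9 kt
Leg 2: desired track 73.8°; wind correction +8.2° → command heading 82.0°, groundspeed 208.2 kt
Leg 3: desired track 328.9°; wind correction -5.5° → command heading 323.4°, groundspeed 221.0 kt
Leg 4: desired track 38.5°; wind correction +4.6° → command heading 43.1°, groundspeed 223.6 kt
Leg 5: desired track 242.8°; wind correction -7.3° → command heading 235.5°, groundspeed 178.8 kt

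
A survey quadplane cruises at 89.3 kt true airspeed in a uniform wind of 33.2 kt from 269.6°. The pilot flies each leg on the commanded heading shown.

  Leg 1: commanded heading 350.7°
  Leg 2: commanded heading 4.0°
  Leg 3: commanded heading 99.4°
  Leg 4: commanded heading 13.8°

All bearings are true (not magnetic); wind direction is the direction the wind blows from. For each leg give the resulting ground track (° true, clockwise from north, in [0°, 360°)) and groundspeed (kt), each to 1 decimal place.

Leg 1: heading 350.7°; drift +21.3° → track 12.0°, groundspeed 90.3 kt
Leg 2: heading 4.0°; drift +19.8° → track 23.8°, groundspeed 97.6 kt
Leg 3: heading 99.4°; drift -2.7° → track 96.7°, groundspeed 122.1 kt
Leg 4: heading 13.8°; drift +18.3° → track 32.1°, groundspeed 102.6 kt

Leg 1: track=12.0°, groundspeed=90.3 kt
Leg 2: track=23.8°, groundspeed=97.6 kt
Leg 3: track=96.7°, groundspeed=122.1 kt
Leg 4: track=32.1°, groundspeed=102.6 kt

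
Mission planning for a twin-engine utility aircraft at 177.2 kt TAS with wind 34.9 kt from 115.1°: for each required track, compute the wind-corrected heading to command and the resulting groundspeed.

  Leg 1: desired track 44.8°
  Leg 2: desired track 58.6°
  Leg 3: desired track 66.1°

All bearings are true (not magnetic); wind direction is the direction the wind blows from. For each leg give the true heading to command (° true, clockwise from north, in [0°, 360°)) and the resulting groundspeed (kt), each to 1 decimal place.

Leg 1: desired track 44.8°; wind correction +10.7° → command heading 55.5°, groundspeed 162.4 kt
Leg 2: desired track 58.6°; wind correction +9.5° → command heading 68.1°, groundspeed 155.5 kt
Leg 3: desired track 66.1°; wind correction +8.5° → command heading 74.6°, groundspeed 152.3 kt

Leg 1: heading=55.5°, groundspeed=162.4 kt
Leg 2: heading=68.1°, groundspeed=155.5 kt
Leg 3: heading=74.6°, groundspeed=152.3 kt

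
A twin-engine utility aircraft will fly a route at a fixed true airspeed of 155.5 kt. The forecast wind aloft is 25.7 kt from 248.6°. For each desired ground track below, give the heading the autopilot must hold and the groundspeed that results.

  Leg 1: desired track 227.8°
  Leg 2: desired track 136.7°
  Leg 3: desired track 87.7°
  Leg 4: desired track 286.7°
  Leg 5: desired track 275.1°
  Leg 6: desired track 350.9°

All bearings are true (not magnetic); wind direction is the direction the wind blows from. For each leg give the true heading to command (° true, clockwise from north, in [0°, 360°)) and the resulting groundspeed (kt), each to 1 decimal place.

Leg 1: heading=231.2°, groundspeed=131.2 kt
Leg 2: heading=145.5°, groundspeed=163.2 kt
Leg 3: heading=90.8°, groundspeed=179.6 kt
Leg 4: heading=280.8°, groundspeed=134.5 kt
Leg 5: heading=270.9°, groundspeed=132.1 kt
Leg 6: heading=341.6°, groundspeed=158.9 kt

Leg 1: desired track 227.8°; wind correction +3.4° → command heading 231.2°, groundspeed 131.2 kt
Leg 2: desired track 136.7°; wind correction +8.8° → command heading 145.5°, groundspeed 163.2 kt
Leg 3: desired track 87.7°; wind correction +3.1° → command heading 90.8°, groundspeed 179.6 kt
Leg 4: desired track 286.7°; wind correction -5.9° → command heading 280.8°, groundspeed 134.5 kt
Leg 5: desired track 275.1°; wind correction -4.2° → command heading 270.9°, groundspeed 132.1 kt
Leg 6: desired track 350.9°; wind correction -9.3° → command heading 341.6°, groundspeed 158.9 kt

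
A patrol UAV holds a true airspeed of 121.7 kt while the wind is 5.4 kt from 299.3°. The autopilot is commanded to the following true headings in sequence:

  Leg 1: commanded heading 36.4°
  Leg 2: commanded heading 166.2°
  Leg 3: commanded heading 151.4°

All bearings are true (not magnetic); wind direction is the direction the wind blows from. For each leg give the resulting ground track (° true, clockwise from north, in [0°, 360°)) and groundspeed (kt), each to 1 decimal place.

Leg 1: track=38.9°, groundspeed=122.5 kt
Leg 2: track=164.4°, groundspeed=125.5 kt
Leg 3: track=150.1°, groundspeed=126.3 kt

Leg 1: heading 36.4°; drift +2.5° → track 38.9°, groundspeed 122.5 kt
Leg 2: heading 166.2°; drift -1.8° → track 164.4°, groundspeed 125.5 kt
Leg 3: heading 151.4°; drift -1.3° → track 150.1°, groundspeed 126.3 kt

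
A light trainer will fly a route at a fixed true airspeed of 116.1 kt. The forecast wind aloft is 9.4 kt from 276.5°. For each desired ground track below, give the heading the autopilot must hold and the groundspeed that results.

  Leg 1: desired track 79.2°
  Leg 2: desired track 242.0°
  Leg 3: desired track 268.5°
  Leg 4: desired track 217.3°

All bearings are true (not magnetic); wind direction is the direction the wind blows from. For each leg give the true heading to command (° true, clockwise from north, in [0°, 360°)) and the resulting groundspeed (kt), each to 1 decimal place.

Leg 1: desired track 79.2°; wind correction -1.4° → command heading 77.8°, groundspeed 125.0 kt
Leg 2: desired track 242.0°; wind correction +2.6° → command heading 244.6°, groundspeed 108.2 kt
Leg 3: desired track 268.5°; wind correction +0.6° → command heading 269.1°, groundspeed 106.8 kt
Leg 4: desired track 217.3°; wind correction +4.0° → command heading 221.3°, groundspeed 111.0 kt

Leg 1: heading=77.8°, groundspeed=125.0 kt
Leg 2: heading=244.6°, groundspeed=108.2 kt
Leg 3: heading=269.1°, groundspeed=106.8 kt
Leg 4: heading=221.3°, groundspeed=111.0 kt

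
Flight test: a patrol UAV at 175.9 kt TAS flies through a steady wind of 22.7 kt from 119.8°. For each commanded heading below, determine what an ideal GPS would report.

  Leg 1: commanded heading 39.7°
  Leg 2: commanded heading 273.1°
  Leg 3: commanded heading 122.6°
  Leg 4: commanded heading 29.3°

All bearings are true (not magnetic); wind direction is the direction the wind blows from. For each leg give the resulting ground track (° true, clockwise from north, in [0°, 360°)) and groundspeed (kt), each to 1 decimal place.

Leg 1: heading 39.7°; drift -7.4° → track 32.3°, groundspeed 173.4 kt
Leg 2: heading 273.1°; drift +3.0° → track 276.1°, groundspeed 196.4 kt
Leg 3: heading 122.6°; drift +0.4° → track 123.0°, groundspeed 153.2 kt
Leg 4: heading 29.3°; drift -7.3° → track 22.0°, groundspeed 177.6 kt

Leg 1: track=32.3°, groundspeed=173.4 kt
Leg 2: track=276.1°, groundspeed=196.4 kt
Leg 3: track=123.0°, groundspeed=153.2 kt
Leg 4: track=22.0°, groundspeed=177.6 kt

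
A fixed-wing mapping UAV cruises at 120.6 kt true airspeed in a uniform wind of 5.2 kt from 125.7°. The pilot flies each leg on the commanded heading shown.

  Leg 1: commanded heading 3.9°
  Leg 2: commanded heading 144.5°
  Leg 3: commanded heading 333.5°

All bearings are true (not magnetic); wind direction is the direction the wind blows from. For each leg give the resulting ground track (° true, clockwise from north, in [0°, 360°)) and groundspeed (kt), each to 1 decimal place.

Leg 1: track=1.8°, groundspeed=123.4 kt
Leg 2: track=145.3°, groundspeed=115.7 kt
Leg 3: track=332.4°, groundspeed=125.2 kt

Leg 1: heading 3.9°; drift -2.1° → track 1.8°, groundspeed 123.4 kt
Leg 2: heading 144.5°; drift +0.8° → track 145.3°, groundspeed 115.7 kt
Leg 3: heading 333.5°; drift -1.1° → track 332.4°, groundspeed 125.2 kt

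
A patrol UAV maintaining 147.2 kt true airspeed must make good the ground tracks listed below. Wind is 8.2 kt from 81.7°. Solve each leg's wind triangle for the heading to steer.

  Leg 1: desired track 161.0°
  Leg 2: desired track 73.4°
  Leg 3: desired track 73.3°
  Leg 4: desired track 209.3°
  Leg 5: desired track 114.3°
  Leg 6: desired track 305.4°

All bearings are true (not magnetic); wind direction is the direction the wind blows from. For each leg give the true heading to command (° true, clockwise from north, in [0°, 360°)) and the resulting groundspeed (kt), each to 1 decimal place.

Leg 1: desired track 161.0°; wind correction -3.1° → command heading 157.9°, groundspeed 145.5 kt
Leg 2: desired track 73.4°; wind correction +0.5° → command heading 73.9°, groundspeed 139.1 kt
Leg 3: desired track 73.3°; wind correction +0.5° → command heading 73.8°, groundspeed 139.1 kt
Leg 4: desired track 209.3°; wind correction -2.5° → command heading 206.8°, groundspeed 152.1 kt
Leg 5: desired track 114.3°; wind correction -1.7° → command heading 112.6°, groundspeed 140.2 kt
Leg 6: desired track 305.4°; wind correction +2.2° → command heading 307.6°, groundspeed 153.0 kt

Leg 1: heading=157.9°, groundspeed=145.5 kt
Leg 2: heading=73.9°, groundspeed=139.1 kt
Leg 3: heading=73.8°, groundspeed=139.1 kt
Leg 4: heading=206.8°, groundspeed=152.1 kt
Leg 5: heading=112.6°, groundspeed=140.2 kt
Leg 6: heading=307.6°, groundspeed=153.0 kt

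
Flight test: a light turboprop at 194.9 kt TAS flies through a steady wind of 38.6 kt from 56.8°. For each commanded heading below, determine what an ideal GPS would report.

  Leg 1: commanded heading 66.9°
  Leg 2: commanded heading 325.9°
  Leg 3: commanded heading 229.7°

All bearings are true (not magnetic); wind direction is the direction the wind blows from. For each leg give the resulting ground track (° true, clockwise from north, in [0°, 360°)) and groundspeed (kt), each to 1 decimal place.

Leg 1: heading 66.9°; drift +2.5° → track 69.4°, groundspeed 157.0 kt
Leg 2: heading 325.9°; drift -11.2° → track 314.7°, groundspeed 199.3 kt
Leg 3: heading 229.7°; drift +1.2° → track 230.9°, groundspeed 233.3 kt

Leg 1: track=69.4°, groundspeed=157.0 kt
Leg 2: track=314.7°, groundspeed=199.3 kt
Leg 3: track=230.9°, groundspeed=233.3 kt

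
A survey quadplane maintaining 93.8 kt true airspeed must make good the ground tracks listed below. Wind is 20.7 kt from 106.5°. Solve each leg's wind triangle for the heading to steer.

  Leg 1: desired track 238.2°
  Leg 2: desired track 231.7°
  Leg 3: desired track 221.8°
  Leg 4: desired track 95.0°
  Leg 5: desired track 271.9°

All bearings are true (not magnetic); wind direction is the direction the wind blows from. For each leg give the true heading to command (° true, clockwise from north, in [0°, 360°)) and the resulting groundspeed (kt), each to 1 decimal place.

Leg 1: heading=228.7°, groundspeed=106.3 kt
Leg 2: heading=221.3°, groundspeed=104.2 kt
Leg 3: heading=210.3°, groundspeed=100.8 kt
Leg 4: heading=97.5°, groundspeed=73.4 kt
Leg 5: heading=268.7°, groundspeed=113.7 kt

Leg 1: desired track 238.2°; wind correction -9.5° → command heading 228.7°, groundspeed 106.3 kt
Leg 2: desired track 231.7°; wind correction -10.4° → command heading 221.3°, groundspeed 104.2 kt
Leg 3: desired track 221.8°; wind correction -11.5° → command heading 210.3°, groundspeed 100.8 kt
Leg 4: desired track 95.0°; wind correction +2.5° → command heading 97.5°, groundspeed 73.4 kt
Leg 5: desired track 271.9°; wind correction -3.2° → command heading 268.7°, groundspeed 113.7 kt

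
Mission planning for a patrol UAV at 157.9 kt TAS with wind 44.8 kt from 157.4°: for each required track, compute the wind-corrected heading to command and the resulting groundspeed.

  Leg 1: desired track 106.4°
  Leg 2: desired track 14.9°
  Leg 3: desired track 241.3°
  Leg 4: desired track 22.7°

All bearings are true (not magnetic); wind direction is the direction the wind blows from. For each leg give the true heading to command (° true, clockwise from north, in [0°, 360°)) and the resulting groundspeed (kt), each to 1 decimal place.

Leg 1: heading=119.1°, groundspeed=125.8 kt
Leg 2: heading=24.8°, groundspeed=191.1 kt
Leg 3: heading=224.9°, groundspeed=146.7 kt
Leg 4: heading=34.3°, groundspeed=186.2 kt

Leg 1: desired track 106.4°; wind correction +12.7° → command heading 119.1°, groundspeed 125.8 kt
Leg 2: desired track 14.9°; wind correction +9.9° → command heading 24.8°, groundspeed 191.1 kt
Leg 3: desired track 241.3°; wind correction -16.4° → command heading 224.9°, groundspeed 146.7 kt
Leg 4: desired track 22.7°; wind correction +11.6° → command heading 34.3°, groundspeed 186.2 kt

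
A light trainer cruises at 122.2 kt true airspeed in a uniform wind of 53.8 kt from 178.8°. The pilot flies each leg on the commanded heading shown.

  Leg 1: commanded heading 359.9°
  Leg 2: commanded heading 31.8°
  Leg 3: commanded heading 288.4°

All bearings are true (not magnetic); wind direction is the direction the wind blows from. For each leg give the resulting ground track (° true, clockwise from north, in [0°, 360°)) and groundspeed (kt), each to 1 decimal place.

Leg 1: track=359.6°, groundspeed=176.0 kt
Leg 2: track=21.9°, groundspeed=169.9 kt
Leg 3: track=308.3°, groundspeed=149.1 kt

Leg 1: heading 359.9°; drift -0.3° → track 359.6°, groundspeed 176.0 kt
Leg 2: heading 31.8°; drift -9.9° → track 21.9°, groundspeed 169.9 kt
Leg 3: heading 288.4°; drift +19.9° → track 308.3°, groundspeed 149.1 kt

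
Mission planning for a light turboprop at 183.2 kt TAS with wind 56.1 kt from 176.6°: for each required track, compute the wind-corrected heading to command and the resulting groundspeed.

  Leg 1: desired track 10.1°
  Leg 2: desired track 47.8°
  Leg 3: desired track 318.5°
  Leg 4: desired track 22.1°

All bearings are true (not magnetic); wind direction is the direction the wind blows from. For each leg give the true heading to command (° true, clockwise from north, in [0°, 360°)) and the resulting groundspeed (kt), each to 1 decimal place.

Leg 1: desired track 10.1°; wind correction +4.1° → command heading 14.2°, groundspeed 237.3 kt
Leg 2: desired track 47.8°; wind correction +13.8° → command heading 61.6°, groundspeed 213.1 kt
Leg 3: desired track 318.5°; wind correction -10.9° → command heading 307.6°, groundspeed 224.0 kt
Leg 4: desired track 22.1°; wind correction +7.6° → command heading 29.7°, groundspeed 232.2 kt

Leg 1: heading=14.2°, groundspeed=237.3 kt
Leg 2: heading=61.6°, groundspeed=213.1 kt
Leg 3: heading=307.6°, groundspeed=224.0 kt
Leg 4: heading=29.7°, groundspeed=232.2 kt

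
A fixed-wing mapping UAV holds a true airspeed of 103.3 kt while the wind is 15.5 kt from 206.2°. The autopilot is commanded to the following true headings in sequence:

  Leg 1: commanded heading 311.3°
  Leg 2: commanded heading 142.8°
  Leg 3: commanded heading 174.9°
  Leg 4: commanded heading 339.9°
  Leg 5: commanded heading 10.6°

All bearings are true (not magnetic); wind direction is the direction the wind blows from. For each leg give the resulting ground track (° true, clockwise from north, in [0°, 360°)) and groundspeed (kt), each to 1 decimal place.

Leg 1: track=319.2°, groundspeed=108.4 kt
Leg 2: track=134.6°, groundspeed=97.4 kt
Leg 3: track=169.8°, groundspeed=90.4 kt
Leg 4: track=345.5°, groundspeed=114.6 kt
Leg 5: track=12.6°, groundspeed=118.3 kt

Leg 1: heading 311.3°; drift +7.9° → track 319.2°, groundspeed 108.4 kt
Leg 2: heading 142.8°; drift -8.2° → track 134.6°, groundspeed 97.4 kt
Leg 3: heading 174.9°; drift -5.1° → track 169.8°, groundspeed 90.4 kt
Leg 4: heading 339.9°; drift +5.6° → track 345.5°, groundspeed 114.6 kt
Leg 5: heading 10.6°; drift +2.0° → track 12.6°, groundspeed 118.3 kt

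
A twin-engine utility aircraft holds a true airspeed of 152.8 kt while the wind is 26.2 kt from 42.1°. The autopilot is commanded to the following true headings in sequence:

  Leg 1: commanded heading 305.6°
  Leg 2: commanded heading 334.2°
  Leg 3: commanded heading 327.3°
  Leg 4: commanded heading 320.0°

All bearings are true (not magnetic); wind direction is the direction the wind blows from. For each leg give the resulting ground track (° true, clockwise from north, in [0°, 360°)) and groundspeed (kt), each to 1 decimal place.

Leg 1: track=296.1°, groundspeed=157.9 kt
Leg 2: track=324.6°, groundspeed=145.0 kt
Leg 3: track=317.5°, groundspeed=148.1 kt
Leg 4: track=310.1°, groundspeed=151.4 kt

Leg 1: heading 305.6°; drift -9.5° → track 296.1°, groundspeed 157.9 kt
Leg 2: heading 334.2°; drift -9.6° → track 324.6°, groundspeed 145.0 kt
Leg 3: heading 327.3°; drift -9.8° → track 317.5°, groundspeed 148.1 kt
Leg 4: heading 320.0°; drift -9.9° → track 310.1°, groundspeed 151.4 kt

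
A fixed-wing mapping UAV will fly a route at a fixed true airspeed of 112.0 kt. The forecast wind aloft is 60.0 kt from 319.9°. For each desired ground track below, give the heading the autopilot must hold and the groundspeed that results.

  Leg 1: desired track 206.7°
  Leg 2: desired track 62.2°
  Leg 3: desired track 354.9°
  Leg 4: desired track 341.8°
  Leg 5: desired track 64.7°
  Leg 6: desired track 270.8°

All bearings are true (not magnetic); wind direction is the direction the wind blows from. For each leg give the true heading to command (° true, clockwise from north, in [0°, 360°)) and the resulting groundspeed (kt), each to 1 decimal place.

Leg 1: desired track 206.7°; wind correction +29.5° → command heading 236.2°, groundspeed 121.1 kt
Leg 2: desired track 62.2°; wind correction -31.6° → command heading 30.6°, groundspeed 108.2 kt
Leg 3: desired track 354.9°; wind correction -17.9° → command heading 337.0°, groundspeed 57.4 kt
Leg 4: desired track 341.8°; wind correction -11.5° → command heading 330.3°, groundspeed 54.1 kt
Leg 5: desired track 64.7°; wind correction -31.2° → command heading 33.5°, groundspeed 111.1 kt
Leg 6: desired track 270.8°; wind correction +23.9° → command heading 294.7°, groundspeed 63.1 kt

Leg 1: heading=236.2°, groundspeed=121.1 kt
Leg 2: heading=30.6°, groundspeed=108.2 kt
Leg 3: heading=337.0°, groundspeed=57.4 kt
Leg 4: heading=330.3°, groundspeed=54.1 kt
Leg 5: heading=33.5°, groundspeed=111.1 kt
Leg 6: heading=294.7°, groundspeed=63.1 kt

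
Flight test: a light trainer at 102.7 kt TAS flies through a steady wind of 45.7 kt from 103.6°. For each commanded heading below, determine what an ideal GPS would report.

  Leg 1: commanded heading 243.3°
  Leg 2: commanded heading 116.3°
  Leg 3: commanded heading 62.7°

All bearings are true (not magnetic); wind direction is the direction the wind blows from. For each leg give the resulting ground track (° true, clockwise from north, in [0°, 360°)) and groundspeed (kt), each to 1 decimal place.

Leg 1: track=255.4°, groundspeed=140.7 kt
Leg 2: track=126.1°, groundspeed=59.0 kt
Leg 3: track=39.0°, groundspeed=74.4 kt

Leg 1: heading 243.3°; drift +12.1° → track 255.4°, groundspeed 140.7 kt
Leg 2: heading 116.3°; drift +9.8° → track 126.1°, groundspeed 59.0 kt
Leg 3: heading 62.7°; drift -23.7° → track 39.0°, groundspeed 74.4 kt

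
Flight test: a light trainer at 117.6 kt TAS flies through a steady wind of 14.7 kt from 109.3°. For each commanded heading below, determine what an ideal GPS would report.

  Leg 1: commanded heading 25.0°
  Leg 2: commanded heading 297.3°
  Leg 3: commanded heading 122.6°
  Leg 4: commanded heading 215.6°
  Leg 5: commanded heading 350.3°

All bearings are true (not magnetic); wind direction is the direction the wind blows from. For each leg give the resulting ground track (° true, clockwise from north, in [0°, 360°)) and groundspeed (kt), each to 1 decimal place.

Leg 1: heading 25.0°; drift -7.2° → track 17.8°, groundspeed 117.1 kt
Leg 2: heading 297.3°; drift -0.9° → track 296.4°, groundspeed 132.2 kt
Leg 3: heading 122.6°; drift +1.9° → track 124.5°, groundspeed 103.3 kt
Leg 4: heading 215.6°; drift +6.6° → track 222.2°, groundspeed 122.5 kt
Leg 5: heading 350.3°; drift -5.9° → track 344.4°, groundspeed 125.4 kt

Leg 1: track=17.8°, groundspeed=117.1 kt
Leg 2: track=296.4°, groundspeed=132.2 kt
Leg 3: track=124.5°, groundspeed=103.3 kt
Leg 4: track=222.2°, groundspeed=122.5 kt
Leg 5: track=344.4°, groundspeed=125.4 kt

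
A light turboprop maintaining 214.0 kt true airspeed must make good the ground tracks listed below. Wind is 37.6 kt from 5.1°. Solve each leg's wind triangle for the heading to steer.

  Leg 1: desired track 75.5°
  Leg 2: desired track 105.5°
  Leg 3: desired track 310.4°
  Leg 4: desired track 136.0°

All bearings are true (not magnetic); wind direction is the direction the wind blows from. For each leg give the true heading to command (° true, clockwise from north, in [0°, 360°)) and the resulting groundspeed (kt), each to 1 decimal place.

Leg 1: heading=66.0°, groundspeed=198.4 kt
Leg 2: heading=95.5°, groundspeed=217.6 kt
Leg 3: heading=318.6°, groundspeed=190.1 kt
Leg 4: heading=128.4°, groundspeed=236.7 kt

Leg 1: desired track 75.5°; wind correction -9.5° → command heading 66.0°, groundspeed 198.4 kt
Leg 2: desired track 105.5°; wind correction -10.0° → command heading 95.5°, groundspeed 217.6 kt
Leg 3: desired track 310.4°; wind correction +8.2° → command heading 318.6°, groundspeed 190.1 kt
Leg 4: desired track 136.0°; wind correction -7.6° → command heading 128.4°, groundspeed 236.7 kt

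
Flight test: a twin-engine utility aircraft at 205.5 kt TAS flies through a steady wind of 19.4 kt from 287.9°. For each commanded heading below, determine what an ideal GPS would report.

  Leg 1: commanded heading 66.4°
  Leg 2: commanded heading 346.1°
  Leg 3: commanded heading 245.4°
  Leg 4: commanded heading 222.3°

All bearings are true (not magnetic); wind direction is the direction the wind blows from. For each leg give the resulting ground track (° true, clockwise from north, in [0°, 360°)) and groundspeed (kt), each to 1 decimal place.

Leg 1: heading 66.4°; drift +3.3° → track 69.7°, groundspeed 220.4 kt
Leg 2: heading 346.1°; drift +4.8° → track 350.9°, groundspeed 196.0 kt
Leg 3: heading 245.4°; drift -3.9° → track 241.5°, groundspeed 191.6 kt
Leg 4: heading 222.3°; drift -5.1° → track 217.2°, groundspeed 198.3 kt

Leg 1: track=69.7°, groundspeed=220.4 kt
Leg 2: track=350.9°, groundspeed=196.0 kt
Leg 3: track=241.5°, groundspeed=191.6 kt
Leg 4: track=217.2°, groundspeed=198.3 kt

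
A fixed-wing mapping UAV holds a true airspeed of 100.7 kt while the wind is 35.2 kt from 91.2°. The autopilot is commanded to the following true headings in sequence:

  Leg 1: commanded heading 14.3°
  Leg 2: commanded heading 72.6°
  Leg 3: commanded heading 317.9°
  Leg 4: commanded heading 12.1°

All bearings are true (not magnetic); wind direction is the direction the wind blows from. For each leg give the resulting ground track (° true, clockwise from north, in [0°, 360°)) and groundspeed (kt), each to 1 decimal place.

Leg 1: track=354.0°, groundspeed=98.9 kt
Leg 2: track=63.1°, groundspeed=68.3 kt
Leg 3: track=306.3°, groundspeed=127.4 kt
Leg 4: track=351.9°, groundspeed=100.2 kt

Leg 1: heading 14.3°; drift -20.3° → track 354.0°, groundspeed 98.9 kt
Leg 2: heading 72.6°; drift -9.5° → track 63.1°, groundspeed 68.3 kt
Leg 3: heading 317.9°; drift -11.6° → track 306.3°, groundspeed 127.4 kt
Leg 4: heading 12.1°; drift -20.2° → track 351.9°, groundspeed 100.2 kt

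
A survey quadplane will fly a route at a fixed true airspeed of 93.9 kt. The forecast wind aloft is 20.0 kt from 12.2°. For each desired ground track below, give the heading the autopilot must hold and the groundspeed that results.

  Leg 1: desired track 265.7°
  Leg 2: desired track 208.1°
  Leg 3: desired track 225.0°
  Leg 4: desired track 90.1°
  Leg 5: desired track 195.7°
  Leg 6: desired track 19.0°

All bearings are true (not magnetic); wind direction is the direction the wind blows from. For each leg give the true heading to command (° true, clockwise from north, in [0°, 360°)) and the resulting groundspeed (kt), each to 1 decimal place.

Leg 1: desired track 265.7°; wind correction +11.8° → command heading 277.5°, groundspeed 97.6 kt
Leg 2: desired track 208.1°; wind correction +3.3° → command heading 211.4°, groundspeed 113.0 kt
Leg 3: desired track 225.0°; wind correction +6.6° → command heading 231.6°, groundspeed 110.1 kt
Leg 4: desired track 90.1°; wind correction -12.0° → command heading 78.1°, groundspeed 87.6 kt
Leg 5: desired track 195.7°; wind correction +0.7° → command heading 196.4°, groundspeed 113.9 kt
Leg 6: desired track 19.0°; wind correction -1.4° → command heading 17.6°, groundspeed 74.0 kt

Leg 1: heading=277.5°, groundspeed=97.6 kt
Leg 2: heading=211.4°, groundspeed=113.0 kt
Leg 3: heading=231.6°, groundspeed=110.1 kt
Leg 4: heading=78.1°, groundspeed=87.6 kt
Leg 5: heading=196.4°, groundspeed=113.9 kt
Leg 6: heading=17.6°, groundspeed=74.0 kt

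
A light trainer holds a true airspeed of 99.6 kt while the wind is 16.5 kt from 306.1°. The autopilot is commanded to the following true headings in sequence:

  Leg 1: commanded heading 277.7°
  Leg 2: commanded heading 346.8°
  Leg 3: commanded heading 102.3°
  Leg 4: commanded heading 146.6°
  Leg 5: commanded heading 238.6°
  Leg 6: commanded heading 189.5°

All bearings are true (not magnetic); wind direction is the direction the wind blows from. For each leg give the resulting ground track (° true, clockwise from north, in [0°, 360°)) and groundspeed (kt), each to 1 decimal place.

Leg 1: track=272.4°, groundspeed=85.4 kt
Leg 2: track=353.8°, groundspeed=87.8 kt
Leg 3: track=105.6°, groundspeed=114.9 kt
Leg 4: track=143.7°, groundspeed=115.2 kt
Leg 5: track=229.3°, groundspeed=94.5 kt
Leg 6: track=181.6°, groundspeed=108.0 kt

Leg 1: heading 277.7°; drift -5.3° → track 272.4°, groundspeed 85.4 kt
Leg 2: heading 346.8°; drift +7.0° → track 353.8°, groundspeed 87.8 kt
Leg 3: heading 102.3°; drift +3.3° → track 105.6°, groundspeed 114.9 kt
Leg 4: heading 146.6°; drift -2.9° → track 143.7°, groundspeed 115.2 kt
Leg 5: heading 238.6°; drift -9.3° → track 229.3°, groundspeed 94.5 kt
Leg 6: heading 189.5°; drift -7.9° → track 181.6°, groundspeed 108.0 kt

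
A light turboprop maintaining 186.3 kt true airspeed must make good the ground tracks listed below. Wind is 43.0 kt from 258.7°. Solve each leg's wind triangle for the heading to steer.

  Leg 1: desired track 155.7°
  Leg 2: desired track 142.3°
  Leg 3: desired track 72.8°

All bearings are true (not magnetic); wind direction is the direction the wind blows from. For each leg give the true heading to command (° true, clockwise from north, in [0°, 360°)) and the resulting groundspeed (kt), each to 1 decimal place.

Leg 1: desired track 155.7°; wind correction +13.0° → command heading 168.7°, groundspeed 191.2 kt
Leg 2: desired track 142.3°; wind correction +11.9° → command heading 154.2°, groundspeed 201.4 kt
Leg 3: desired track 72.8°; wind correction -1.4° → command heading 71.4°, groundspeed 229.0 kt

Leg 1: heading=168.7°, groundspeed=191.2 kt
Leg 2: heading=154.2°, groundspeed=201.4 kt
Leg 3: heading=71.4°, groundspeed=229.0 kt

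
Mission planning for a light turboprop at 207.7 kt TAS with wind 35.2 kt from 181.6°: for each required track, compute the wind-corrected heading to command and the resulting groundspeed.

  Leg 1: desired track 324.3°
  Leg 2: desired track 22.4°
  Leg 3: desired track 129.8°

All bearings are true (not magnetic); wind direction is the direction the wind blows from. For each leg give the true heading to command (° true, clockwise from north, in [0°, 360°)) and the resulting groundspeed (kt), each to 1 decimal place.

Leg 1: desired track 324.3°; wind correction -5.9° → command heading 318.4°, groundspeed 234.6 kt
Leg 2: desired track 22.4°; wind correction +3.5° → command heading 25.9°, groundspeed 240.2 kt
Leg 3: desired track 129.8°; wind correction +7.7° → command heading 137.5°, groundspeed 184.1 kt

Leg 1: heading=318.4°, groundspeed=234.6 kt
Leg 2: heading=25.9°, groundspeed=240.2 kt
Leg 3: heading=137.5°, groundspeed=184.1 kt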